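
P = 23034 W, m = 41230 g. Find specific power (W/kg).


Convert: m = 41230 g = 41.23 kg
Specific power = 23034 W / 41.23 kg = 558.7 W/kg

558.7 W/kg


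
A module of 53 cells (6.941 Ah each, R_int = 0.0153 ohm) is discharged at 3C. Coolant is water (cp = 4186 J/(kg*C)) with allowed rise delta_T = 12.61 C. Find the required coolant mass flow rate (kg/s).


Step 1: I = 3 * 6.941 = 20.823 A
Step 2: Q_cell = I^2 * R = 20.823^2 * 0.0153 = 6.634 W
Step 3: Q_total = 53 * 6.634 = 351.6 W
Step 4: m_dot = Q_total / (cp * dT) = 351.6 / (4186 * 12.61) = 0.006661 kg/s

0.006661 kg/s


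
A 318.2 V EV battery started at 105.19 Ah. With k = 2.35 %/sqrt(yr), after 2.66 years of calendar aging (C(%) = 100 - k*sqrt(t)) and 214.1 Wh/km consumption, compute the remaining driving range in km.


Step 1: capacity retention = 100 - 2.35 * sqrt(2.66) = 100 - 2.35 * 1.631 = 96.167%
Step 2: C_now = 105.19 * 96.167/100 = 101.16 Ah
Step 3: E_pack = V * C_now = 318.2 * 101.16 = 32189 Wh
Step 4: range = E_pack / consumption = 32189 / 214.1 = 150.3 km

150.3 km


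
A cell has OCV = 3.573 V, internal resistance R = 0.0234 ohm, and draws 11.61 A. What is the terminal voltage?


IR drop = 11.61 * 0.0234 = 0.27167 V
V = 3.573 - 0.27167 = 3.301 V

3.301 V


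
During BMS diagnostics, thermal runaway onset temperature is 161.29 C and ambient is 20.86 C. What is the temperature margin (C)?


margin = T_onset - T_ambient = 161.29 - 20.86 = 140.43 C

140.43 C


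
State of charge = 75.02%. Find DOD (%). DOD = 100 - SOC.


DOD = 100 - SOC = 100 - 75.02 = 24.98%

24.98%


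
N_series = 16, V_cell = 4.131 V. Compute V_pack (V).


Series voltages add: 16 * 4.131 V = 66.096 V

66.096 V


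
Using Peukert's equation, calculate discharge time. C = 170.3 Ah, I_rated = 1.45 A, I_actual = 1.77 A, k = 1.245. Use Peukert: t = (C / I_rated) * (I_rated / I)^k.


t_rated = C / I_rated = 170.3 / 1.45 = 117.45 hr
(I_rated/I)^k = (0.81921)^1.245 = 0.78015
t = t_rated * (I_rated/I)^k = 117.45 * 0.78015 = 91.63 hr

91.63 hr


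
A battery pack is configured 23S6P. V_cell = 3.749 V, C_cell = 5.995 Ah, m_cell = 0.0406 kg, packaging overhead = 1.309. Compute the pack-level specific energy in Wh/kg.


Step 1: V_pack = 23 * 3.749 = 86.227 V
Step 2: C_pack = 6 * 5.995 = 35.97 Ah
Step 3: E_pack = V_pack * C_pack = 86.227 * 35.97 = 3101.6 Wh
Step 4: m_pack = 23 * 6 * 0.0406 * 1.309 = 7.3341 kg
Step 5: ED = E_pack / m_pack = 3101.6 / 7.3341 = 422.9 Wh/kg

422.9 Wh/kg


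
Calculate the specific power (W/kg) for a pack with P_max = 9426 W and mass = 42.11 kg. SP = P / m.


Specific power = 9426 W / 42.11 kg = 223.8 W/kg

223.8 W/kg


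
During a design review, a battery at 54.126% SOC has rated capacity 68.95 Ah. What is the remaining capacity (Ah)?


remaining = SOC / 100 * total = 54.126 / 100 * 68.95 = 37.32 Ah

37.32 Ah


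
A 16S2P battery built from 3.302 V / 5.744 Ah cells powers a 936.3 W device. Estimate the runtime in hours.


Step 1: E_pack = Ns * V_cell * Np * C_cell = 16 * 3.302 * 2 * 5.744 = 606.93 Wh
Step 2: t = E_pack / P = 606.93 / 936.3 = 0.6482 hr

0.6482 hr


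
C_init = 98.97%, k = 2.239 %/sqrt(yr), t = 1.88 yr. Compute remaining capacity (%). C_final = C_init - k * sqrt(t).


sqrt(t) = sqrt(1.88) = 1.3711
C_final = 98.97 - 2.239 * 1.3711 = 95.90%

95.90%


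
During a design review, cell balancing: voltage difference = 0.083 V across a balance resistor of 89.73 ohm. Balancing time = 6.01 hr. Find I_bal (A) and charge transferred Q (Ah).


First, Ohm's law: I_bal = 0.083 V / 89.73 ohm = 9.2500e-04 A
Then Q = I * t = 9.2500e-04 A * 6.01 hr = 0.005559 Ah

I=9.2500e-04 A, Q=0.005559 Ah


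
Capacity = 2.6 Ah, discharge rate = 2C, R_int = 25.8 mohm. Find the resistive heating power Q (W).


Convert: R = 25.8 mohm = 0.0258 ohm
Step 1: I = C_rate * capacity = 2 * 2.6 = 5.2 A
Step 2: Q = I^2 * R = 5.2^2 * 0.0258 = 27.04 * 0.0258 = 0.6976 W

0.6976 W


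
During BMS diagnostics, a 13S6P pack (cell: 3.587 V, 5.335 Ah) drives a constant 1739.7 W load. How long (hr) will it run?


Step 1: E_pack = Ns * V_cell * Np * C_cell = 13 * 3.587 * 6 * 5.335 = 1492.7 Wh
Step 2: t = E_pack / P = 1492.7 / 1739.7 = 0.8580 hr

0.8580 hr


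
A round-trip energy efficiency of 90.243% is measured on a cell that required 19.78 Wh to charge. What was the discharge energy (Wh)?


E_dis = eta/100 * E_chg = 90.243/100 * 19.78 = 17.85 Wh

17.85 Wh


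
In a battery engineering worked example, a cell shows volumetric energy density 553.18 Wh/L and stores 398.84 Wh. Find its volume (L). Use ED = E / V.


V = E / ED = 398.84 / 553.18 = 0.7210 L

0.7210 L


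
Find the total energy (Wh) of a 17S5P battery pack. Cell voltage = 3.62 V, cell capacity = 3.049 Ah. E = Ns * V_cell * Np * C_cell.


V_pack = 17 * 3.62 = 61.54 V
C_pack = 5 * 3.049 = 15.245 Ah
E = V_pack * C_pack = 61.54 * 15.245 = 938.2 Wh

938.2 Wh


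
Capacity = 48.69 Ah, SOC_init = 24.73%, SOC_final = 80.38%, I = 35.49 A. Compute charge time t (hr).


delta_Ah = 48.69 * (80.38 - 24.73) / 100 = 27.096 Ah
t = delta_Ah / I = 27.096 / 35.49 = 0.7635 hr

0.7635 hr


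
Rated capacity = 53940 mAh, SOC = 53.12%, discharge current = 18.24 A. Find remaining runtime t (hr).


Convert: C_total = 53940 mAh = 53.94 Ah
Step 1: remaining = SOC/100 * C_total = 53.12/100 * 53.94 = 28.653 Ah
Step 2: t = remaining / I = 28.653 / 18.24 = 1.571 hr

1.571 hr


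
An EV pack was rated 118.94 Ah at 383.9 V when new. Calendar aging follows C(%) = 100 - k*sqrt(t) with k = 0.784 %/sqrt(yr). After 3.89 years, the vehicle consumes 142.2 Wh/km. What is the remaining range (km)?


Step 1: capacity retention = 100 - 0.784 * sqrt(3.89) = 100 - 0.784 * 1.9723 = 98.454%
Step 2: C_now = 118.94 * 98.454/100 = 117.1 Ah
Step 3: E_pack = V * C_now = 383.9 * 117.1 = 44955 Wh
Step 4: range = E_pack / consumption = 44955 / 142.2 = 316.1 km

316.1 km


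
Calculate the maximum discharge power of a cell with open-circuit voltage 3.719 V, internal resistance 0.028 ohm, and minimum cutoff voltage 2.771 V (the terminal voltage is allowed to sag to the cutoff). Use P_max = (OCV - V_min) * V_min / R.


P_max = (OCV - V_min) * V_min / R = (3.719 - 2.771) * 2.771 / 0.028 = 0.948 * 2.771 / 0.028 = 93.82 W

93.82 W


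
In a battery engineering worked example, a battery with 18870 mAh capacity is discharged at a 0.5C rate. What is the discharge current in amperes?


Convert: capacity = 18870 mAh = 18.87 Ah
At 0.5C: I = 0.5 * 18.87 Ah = 9.435 A

9.435 A


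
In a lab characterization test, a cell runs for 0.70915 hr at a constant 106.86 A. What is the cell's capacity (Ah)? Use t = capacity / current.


C = I * t = 106.86 * 0.70915 = 75.78 Ah

75.78 Ah


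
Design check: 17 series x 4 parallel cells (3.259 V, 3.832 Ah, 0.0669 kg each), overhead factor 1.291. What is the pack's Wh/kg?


Step 1: V_pack = 17 * 3.259 = 55.403 V
Step 2: C_pack = 4 * 3.832 = 15.328 Ah
Step 3: E_pack = V_pack * C_pack = 55.403 * 15.328 = 849.22 Wh
Step 4: m_pack = 17 * 4 * 0.0669 * 1.291 = 5.873 kg
Step 5: ED = E_pack / m_pack = 849.22 / 5.873 = 144.6 Wh/kg

144.6 Wh/kg


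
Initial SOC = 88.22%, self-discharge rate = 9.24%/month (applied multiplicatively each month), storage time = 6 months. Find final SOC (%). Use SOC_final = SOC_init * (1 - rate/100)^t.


Monthly retention factor = 1 - 9.24/100 = 0.9076
Over 6 months: factor^6 = 0.55894
SOC_final = 88.22 * 0.55894 = 49.31%

49.31%


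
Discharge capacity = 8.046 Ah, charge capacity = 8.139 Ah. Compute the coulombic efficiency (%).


Coulombic efficiency = 8.046/8.139 * 100% = 98.86%

98.86%


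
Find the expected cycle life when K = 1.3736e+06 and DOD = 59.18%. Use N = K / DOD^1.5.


DOD^1.5 = 455.26
N = K / DOD^1.5 = 1.3736e+06 / 455.26 = 3017

3017 cycles


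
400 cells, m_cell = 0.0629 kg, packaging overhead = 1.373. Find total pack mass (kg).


Cell mass sum = 400 * 0.0629 = 25.16 kg
With overhead 1.373: m_pack = 25.16 * 1.373 = 34.54 kg

34.54 kg


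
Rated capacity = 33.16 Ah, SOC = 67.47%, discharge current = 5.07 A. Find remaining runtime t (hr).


Step 1: remaining = SOC/100 * C_total = 67.47/100 * 33.16 = 22.373 Ah
Step 2: t = remaining / I = 22.373 / 5.07 = 4.413 hr

4.413 hr


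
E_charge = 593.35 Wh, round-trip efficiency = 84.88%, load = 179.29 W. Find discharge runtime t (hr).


Step 1: E_discharge = eta/100 * E_charge = 84.88/100 * 593.35 = 503.64 Wh
Step 2: t = E_discharge / P = 503.64 / 179.29 = 2.809 hr

2.809 hr


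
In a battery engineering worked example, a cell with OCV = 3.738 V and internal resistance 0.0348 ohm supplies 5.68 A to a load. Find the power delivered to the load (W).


Step 1: V_terminal = OCV - I*R = 3.738 - 5.68 * 0.0348 = 3.5403 V
Step 2: P_out = V_terminal * I = 3.5403 * 5.68 = 20.11 W

20.11 W


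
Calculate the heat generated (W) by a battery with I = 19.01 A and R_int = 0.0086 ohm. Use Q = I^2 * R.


Q = I^2 * R = 19.01^2 * 0.0086 = 3.108 W

3.108 W


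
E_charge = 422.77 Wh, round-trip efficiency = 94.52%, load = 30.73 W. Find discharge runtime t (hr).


Step 1: E_discharge = eta/100 * E_charge = 94.52/100 * 422.77 = 399.6 Wh
Step 2: t = E_discharge / P = 399.6 / 30.73 = 13.00 hr

13.00 hr


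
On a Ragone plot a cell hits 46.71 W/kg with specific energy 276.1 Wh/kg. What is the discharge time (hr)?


t = E / P = 276.1 / 46.71 = 5.911 hr

5.911 hr


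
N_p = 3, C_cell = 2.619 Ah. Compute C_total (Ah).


C_total = 3 * 2.619 = 7.857 Ah

7.857 Ah


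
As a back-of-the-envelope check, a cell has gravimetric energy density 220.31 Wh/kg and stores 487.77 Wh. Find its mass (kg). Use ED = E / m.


m = E / ED = 487.77 / 220.31 = 2.214 kg

2.214 kg


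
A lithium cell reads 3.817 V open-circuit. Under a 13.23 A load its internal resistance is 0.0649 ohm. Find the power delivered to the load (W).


Step 1: V_terminal = OCV - I*R = 3.817 - 13.23 * 0.0649 = 2.9584 V
Step 2: P_out = V_terminal * I = 2.9584 * 13.23 = 39.14 W

39.14 W


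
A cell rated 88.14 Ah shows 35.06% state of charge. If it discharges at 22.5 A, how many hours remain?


Step 1: remaining = SOC/100 * C_total = 35.06/100 * 88.14 = 30.902 Ah
Step 2: t = remaining / I = 30.902 / 22.5 = 1.373 hr

1.373 hr


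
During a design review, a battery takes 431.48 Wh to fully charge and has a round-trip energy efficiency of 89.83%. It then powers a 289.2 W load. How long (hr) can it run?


Step 1: E_discharge = eta/100 * E_charge = 89.83/100 * 431.48 = 387.6 Wh
Step 2: t = E_discharge / P = 387.6 / 289.2 = 1.340 hr

1.340 hr


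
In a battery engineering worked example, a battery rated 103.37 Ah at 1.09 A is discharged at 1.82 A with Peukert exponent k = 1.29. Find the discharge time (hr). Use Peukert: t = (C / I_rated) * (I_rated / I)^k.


Step 1: t_rated = C / I_rated = 103.37 / 1.09 = 94.835 hr
Step 2: ratio = 1.09 / 1.82 = 0.5989
Step 3: ratio^k = 0.5989^1.29 = 0.51616
Step 4: t = t_rated * ratio^k = 94.835 * 0.51616 = 48.95 hr

48.95 hr


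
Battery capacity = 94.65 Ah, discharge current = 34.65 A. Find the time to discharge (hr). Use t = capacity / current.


Runtime = 94.65 Ah / 34.65 A = 2.732 hr

2.732 hr


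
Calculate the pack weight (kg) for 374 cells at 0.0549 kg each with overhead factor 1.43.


m_pack = n * m_cell * overhead = 374 * 0.0549 * 1.43 = 29.36 kg

29.36 kg


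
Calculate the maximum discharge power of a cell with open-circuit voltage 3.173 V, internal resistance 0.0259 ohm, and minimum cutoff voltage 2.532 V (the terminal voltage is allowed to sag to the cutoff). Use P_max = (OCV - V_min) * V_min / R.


dV = OCV - V_min = 0.641 V (so I_max = dV / R)
P_max = dV * V_min / R = 0.641 * 2.532 / 0.0259 = 62.66 W

62.66 W


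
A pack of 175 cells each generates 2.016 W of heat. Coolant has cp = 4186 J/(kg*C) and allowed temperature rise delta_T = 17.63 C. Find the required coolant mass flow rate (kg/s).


Q_total = 175 * 2.016 = 352.8 W
m_dot = Q_total / (cp * dT) = 352.8 / (4186 * 17.63) = 0.004781 kg/s

0.004781 kg/s


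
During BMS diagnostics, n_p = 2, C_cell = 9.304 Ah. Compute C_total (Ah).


C_total = 2 * 9.304 = 18.608 Ah

18.608 Ah


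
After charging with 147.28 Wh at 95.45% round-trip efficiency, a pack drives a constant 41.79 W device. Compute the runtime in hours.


Step 1: E_discharge = eta/100 * E_charge = 95.45/100 * 147.28 = 140.58 Wh
Step 2: t = E_discharge / P = 140.58 / 41.79 = 3.364 hr

3.364 hr


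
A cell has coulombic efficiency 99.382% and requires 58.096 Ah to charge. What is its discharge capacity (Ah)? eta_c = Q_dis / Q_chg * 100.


Q_dis = eta/100 * Q_chg = 99.382/100 * 58.096 = 57.74 Ah

57.74 Ah


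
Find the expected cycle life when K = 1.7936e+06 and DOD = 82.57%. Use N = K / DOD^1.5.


Step 1: DOD^1.5 = 82.57^1.5 = 750.3
Step 2: N = 1.7936e+06 / 750.3 = 2391 cycles

2391 cycles


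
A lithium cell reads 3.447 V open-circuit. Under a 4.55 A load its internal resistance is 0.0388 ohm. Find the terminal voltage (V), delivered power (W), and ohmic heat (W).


Step 1: V_terminal = OCV - I*R = 3.447 - 4.55 * 0.0388 = 3.2705 V
Step 2: P_out = V_terminal * I = 3.2705 * 4.55 = 14.88 W
Step 3: Q = I^2 * R = 4.55^2 * 0.0388 = 0.8033 W

V=3.2705 V, P=14.88 W, Q=0.8033 W


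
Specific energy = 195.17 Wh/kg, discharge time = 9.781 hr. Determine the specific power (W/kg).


Specific power = 195.17 Wh/kg / 9.781 hr = 19.95 W/kg

19.95 W/kg


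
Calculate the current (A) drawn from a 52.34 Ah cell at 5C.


I = C_rate * capacity = 5 * 52.34 = 261.7 A

261.7 A


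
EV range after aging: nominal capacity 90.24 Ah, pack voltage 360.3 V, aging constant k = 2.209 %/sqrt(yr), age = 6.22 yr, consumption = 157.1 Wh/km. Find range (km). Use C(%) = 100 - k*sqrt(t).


Step 1: capacity retention = 100 - 2.209 * sqrt(6.22) = 100 - 2.209 * 2.494 = 94.491%
Step 2: C_now = 90.24 * 94.491/100 = 85.269 Ah
Step 3: E_pack = V * C_now = 360.3 * 85.269 = 30722 Wh
Step 4: range = E_pack / consumption = 30722 / 157.1 = 195.6 km

195.6 km


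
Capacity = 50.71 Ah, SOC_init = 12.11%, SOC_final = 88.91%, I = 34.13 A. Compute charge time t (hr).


Step 1: dSOC = 88.91% - 12.11% = 76.8%
Step 2: delta_Ah = 50.71 * 76.8 / 100 = 38.945 Ah
Step 3: t = 38.945 / 34.13 = 1.141 hr

1.141 hr


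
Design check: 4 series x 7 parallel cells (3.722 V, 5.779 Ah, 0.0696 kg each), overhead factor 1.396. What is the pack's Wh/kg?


Step 1: V_pack = 4 * 3.722 = 14.888 V
Step 2: C_pack = 7 * 5.779 = 40.453 Ah
Step 3: E_pack = V_pack * C_pack = 14.888 * 40.453 = 602.26 Wh
Step 4: m_pack = 4 * 7 * 0.0696 * 1.396 = 2.7205 kg
Step 5: ED = E_pack / m_pack = 602.26 / 2.7205 = 221.4 Wh/kg

221.4 Wh/kg


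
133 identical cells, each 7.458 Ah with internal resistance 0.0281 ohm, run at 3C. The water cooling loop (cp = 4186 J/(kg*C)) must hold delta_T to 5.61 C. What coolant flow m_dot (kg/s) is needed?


Step 1: I = 3 * 7.458 = 22.374 A
Step 2: Q_cell = I^2 * R = 22.374^2 * 0.0281 = 14.067 W
Step 3: Q_total = 133 * 14.067 = 1870.9 W
Step 4: m_dot = Q_total / (cp * dT) = 1870.9 / (4186 * 5.61) = 0.07967 kg/s

0.07967 kg/s


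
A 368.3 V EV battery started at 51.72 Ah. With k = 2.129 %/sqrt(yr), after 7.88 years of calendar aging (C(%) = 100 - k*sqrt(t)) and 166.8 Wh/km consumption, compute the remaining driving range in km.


Step 1: capacity retention = 100 - 2.129 * sqrt(7.88) = 100 - 2.129 * 2.8071 = 94.024%
Step 2: C_now = 51.72 * 94.024/100 = 48.629 Ah
Step 3: E_pack = V * C_now = 368.3 * 48.629 = 17910 Wh
Step 4: range = E_pack / consumption = 17910 / 166.8 = 107.4 km

107.4 km


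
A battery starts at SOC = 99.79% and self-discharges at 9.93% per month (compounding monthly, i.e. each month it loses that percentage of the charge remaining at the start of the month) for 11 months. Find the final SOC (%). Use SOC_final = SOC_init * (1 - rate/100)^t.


decay = (1 - 9.93/100)^11 = 0.31651
SOC_final = 99.79 * 0.31651 = 31.58%

31.58%


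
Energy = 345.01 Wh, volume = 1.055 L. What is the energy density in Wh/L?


Volumetric ED = 345.01 Wh / 1.055 L = 327.0 Wh/L

327.0 Wh/L


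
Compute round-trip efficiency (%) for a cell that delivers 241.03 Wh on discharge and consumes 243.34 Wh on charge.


Round-trip efficiency = 241.03/243.34 * 100% = 99.05%

99.05%


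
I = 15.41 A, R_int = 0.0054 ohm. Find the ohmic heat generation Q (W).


Q = I^2 * R = 15.41^2 * 0.0054 = 1.282 W

1.282 W


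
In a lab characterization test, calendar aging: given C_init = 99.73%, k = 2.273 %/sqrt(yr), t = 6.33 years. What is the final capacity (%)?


Step 1: sqrt(6.33 yr) = 2.5159
Step 2: drop = 2.273 * 2.5159 = 5.7186
Step 3: C_final = 99.73 - 5.7186 = 94.01%

94.01%


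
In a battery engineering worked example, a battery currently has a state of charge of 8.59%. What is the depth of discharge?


DOD = 100 - SOC = 100 - 8.59 = 91.41%

91.41%


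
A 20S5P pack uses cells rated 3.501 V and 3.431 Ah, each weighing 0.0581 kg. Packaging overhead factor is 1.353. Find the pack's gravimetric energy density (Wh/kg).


Step 1: V_pack = 20 * 3.501 = 70.02 V
Step 2: C_pack = 5 * 3.431 = 17.155 Ah
Step 3: E_pack = V_pack * C_pack = 70.02 * 17.155 = 1201.2 Wh
Step 4: m_pack = 20 * 5 * 0.0581 * 1.353 = 7.8609 kg
Step 5: ED = E_pack / m_pack = 1201.2 / 7.8609 = 152.8 Wh/kg

152.8 Wh/kg


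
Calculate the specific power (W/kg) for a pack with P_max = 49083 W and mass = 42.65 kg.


SP = P / m = 49083 / 42.65 = 1151 W/kg

1151 W/kg


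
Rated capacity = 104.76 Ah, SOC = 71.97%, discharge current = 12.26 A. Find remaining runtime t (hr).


Step 1: remaining = SOC/100 * C_total = 71.97/100 * 104.76 = 75.396 Ah
Step 2: t = remaining / I = 75.396 / 12.26 = 6.150 hr

6.150 hr


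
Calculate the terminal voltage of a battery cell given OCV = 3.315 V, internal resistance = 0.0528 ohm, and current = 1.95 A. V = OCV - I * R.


V = OCV - I*R = 3.315 - 1.95 * 0.0528 = 3.212 V

3.212 V


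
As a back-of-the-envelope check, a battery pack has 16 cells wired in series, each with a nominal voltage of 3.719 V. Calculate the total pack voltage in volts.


With 16 cells in series at 3.719 V each, V_pack = 59.504 V

59.504 V


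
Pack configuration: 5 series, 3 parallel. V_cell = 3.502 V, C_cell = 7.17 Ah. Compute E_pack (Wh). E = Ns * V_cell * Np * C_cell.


V_pack = 5 * 3.502 = 17.51 V
C_pack = 3 * 7.17 = 21.51 Ah
E = V_pack * C_pack = 17.51 * 21.51 = 376.6 Wh

376.6 Wh


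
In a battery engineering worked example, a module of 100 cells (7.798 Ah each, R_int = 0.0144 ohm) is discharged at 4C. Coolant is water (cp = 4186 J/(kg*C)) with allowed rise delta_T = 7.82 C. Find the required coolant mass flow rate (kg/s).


Step 1: I = 4 * 7.798 = 31.192 A
Step 2: Q_cell = I^2 * R = 31.192^2 * 0.0144 = 14.01 W
Step 3: Q_total = 100 * 14.01 = 1401 W
Step 4: m_dot = Q_total / (cp * dT) = 1401 / (4186 * 7.82) = 0.04280 kg/s

0.04280 kg/s


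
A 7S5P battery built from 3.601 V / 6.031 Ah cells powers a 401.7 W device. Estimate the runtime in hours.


Step 1: E_pack = Ns * V_cell * Np * C_cell = 7 * 3.601 * 5 * 6.031 = 760.12 Wh
Step 2: t = E_pack / P = 760.12 / 401.7 = 1.892 hr

1.892 hr


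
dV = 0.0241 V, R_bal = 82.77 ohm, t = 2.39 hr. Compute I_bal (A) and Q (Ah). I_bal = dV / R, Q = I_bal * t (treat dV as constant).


First, Ohm's law: I_bal = 0.0241 V / 82.77 ohm = 2.9117e-04 A
Then Q = I * t = 2.9117e-04 A * 2.39 hr = 6.959e-04 Ah

I=2.9117e-04 A, Q=6.959e-04 Ah


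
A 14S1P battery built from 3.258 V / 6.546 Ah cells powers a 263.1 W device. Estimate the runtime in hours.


Step 1: E_pack = Ns * V_cell * Np * C_cell = 14 * 3.258 * 1 * 6.546 = 298.58 Wh
Step 2: t = E_pack / P = 298.58 / 263.1 = 1.135 hr

1.135 hr


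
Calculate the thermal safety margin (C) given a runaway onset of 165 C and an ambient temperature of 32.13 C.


margin = T_onset - T_ambient = 165 - 32.13 = 132.87 C

132.87 C


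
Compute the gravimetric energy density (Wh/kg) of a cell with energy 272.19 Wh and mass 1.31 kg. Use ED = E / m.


ED = E / m = 272.19 / 1.31 = 207.8 Wh/kg

207.8 Wh/kg


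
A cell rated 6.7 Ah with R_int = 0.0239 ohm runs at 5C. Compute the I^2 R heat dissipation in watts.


Step 1: I = C_rate * capacity = 5 * 6.7 = 33.5 A
Step 2: Q = I^2 * R = 33.5^2 * 0.0239 = 1122.3 * 0.0239 = 26.82 W

26.82 W


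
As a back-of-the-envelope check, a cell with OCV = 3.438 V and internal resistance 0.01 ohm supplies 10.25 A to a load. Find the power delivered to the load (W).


Step 1: V_terminal = OCV - I*R = 3.438 - 10.25 * 0.01 = 3.3355 V
Step 2: P_out = V_terminal * I = 3.3355 * 10.25 = 34.19 W

34.19 W


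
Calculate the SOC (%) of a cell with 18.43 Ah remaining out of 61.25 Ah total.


SOC% = 18.43 / 61.25 * 100 = 30.09%

30.09%


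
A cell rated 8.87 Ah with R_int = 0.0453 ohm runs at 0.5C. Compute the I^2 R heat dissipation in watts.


Step 1: I = C_rate * capacity = 0.5 * 8.87 = 4.435 A
Step 2: Q = I^2 * R = 4.435^2 * 0.0453 = 19.669 * 0.0453 = 0.8910 W

0.8910 W


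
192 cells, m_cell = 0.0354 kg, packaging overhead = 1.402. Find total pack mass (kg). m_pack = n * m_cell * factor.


Cell mass sum = 192 * 0.0354 = 6.7968 kg
With overhead 1.402: m_pack = 6.7968 * 1.402 = 9.529 kg

9.529 kg


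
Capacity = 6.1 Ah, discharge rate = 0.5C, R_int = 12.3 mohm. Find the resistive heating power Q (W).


Convert: R = 12.3 mohm = 0.0123 ohm
Step 1: I = C_rate * capacity = 0.5 * 6.1 = 3.05 A
Step 2: Q = I^2 * R = 3.05^2 * 0.0123 = 9.3025 * 0.0123 = 0.1144 W

0.1144 W


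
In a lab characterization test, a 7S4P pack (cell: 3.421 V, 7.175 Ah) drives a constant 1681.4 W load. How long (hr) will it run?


Step 1: E_pack = Ns * V_cell * Np * C_cell = 7 * 3.421 * 4 * 7.175 = 687.28 Wh
Step 2: t = E_pack / P = 687.28 / 1681.4 = 0.4088 hr

0.4088 hr


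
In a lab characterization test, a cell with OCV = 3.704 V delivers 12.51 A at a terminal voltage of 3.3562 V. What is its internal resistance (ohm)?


R = (OCV - V) / I = (3.704 - 3.3562) / 12.51 = 0.02780 ohm

0.02780 ohm


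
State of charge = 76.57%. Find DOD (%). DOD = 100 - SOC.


Complement of SOC: DOD = 100% - 76.57% = 23.43%

23.43%


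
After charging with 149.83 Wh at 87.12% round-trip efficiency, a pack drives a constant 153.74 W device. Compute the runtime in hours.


Step 1: E_discharge = eta/100 * E_charge = 87.12/100 * 149.83 = 130.53 Wh
Step 2: t = E_discharge / P = 130.53 / 153.74 = 0.8490 hr

0.8490 hr


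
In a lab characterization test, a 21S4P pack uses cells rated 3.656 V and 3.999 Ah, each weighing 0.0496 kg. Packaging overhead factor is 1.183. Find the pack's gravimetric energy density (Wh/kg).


Step 1: V_pack = 21 * 3.656 = 76.776 V
Step 2: C_pack = 4 * 3.999 = 15.996 Ah
Step 3: E_pack = V_pack * C_pack = 76.776 * 15.996 = 1228.1 Wh
Step 4: m_pack = 21 * 4 * 0.0496 * 1.183 = 4.9289 kg
Step 5: ED = E_pack / m_pack = 1228.1 / 4.9289 = 249.2 Wh/kg

249.2 Wh/kg


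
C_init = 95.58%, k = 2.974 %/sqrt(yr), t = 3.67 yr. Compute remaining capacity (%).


Step 1: sqrt(3.67 yr) = 1.9157
Step 2: drop = 2.974 * 1.9157 = 5.6973
Step 3: C_final = 95.58 - 5.6973 = 89.88%

89.88%


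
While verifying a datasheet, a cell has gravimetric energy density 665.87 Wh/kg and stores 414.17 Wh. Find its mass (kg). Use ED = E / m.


m = E / ED = 414.17 / 665.87 = 0.6220 kg

0.6220 kg


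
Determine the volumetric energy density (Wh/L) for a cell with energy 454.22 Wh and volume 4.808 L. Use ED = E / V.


ED = E / V = 454.22 / 4.808 = 94.47 Wh/L

94.47 Wh/L


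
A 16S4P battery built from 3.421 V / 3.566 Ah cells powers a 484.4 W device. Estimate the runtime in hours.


Step 1: E_pack = Ns * V_cell * Np * C_cell = 16 * 3.421 * 4 * 3.566 = 780.75 Wh
Step 2: t = E_pack / P = 780.75 / 484.4 = 1.612 hr

1.612 hr


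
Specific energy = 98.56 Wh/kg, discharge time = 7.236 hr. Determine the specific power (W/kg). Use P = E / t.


Specific power = 98.56 Wh/kg / 7.236 hr = 13.62 W/kg

13.62 W/kg


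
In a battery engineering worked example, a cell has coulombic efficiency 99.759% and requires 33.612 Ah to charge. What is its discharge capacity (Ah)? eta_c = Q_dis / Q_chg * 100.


Q_dis = eta/100 * Q_chg = 99.759/100 * 33.612 = 33.53 Ah

33.53 Ah


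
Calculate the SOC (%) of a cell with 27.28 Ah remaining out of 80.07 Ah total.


SOC% = 27.28 / 80.07 * 100 = 34.07%

34.07%


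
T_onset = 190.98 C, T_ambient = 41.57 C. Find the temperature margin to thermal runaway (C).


Safety margin = 190.98 C - 41.57 C = 149.41 C

149.41 C


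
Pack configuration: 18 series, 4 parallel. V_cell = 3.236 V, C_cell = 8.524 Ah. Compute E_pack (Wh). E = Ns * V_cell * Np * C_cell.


V_pack = 18 * 3.236 = 58.248 V
C_pack = 4 * 8.524 = 34.096 Ah
E = V_pack * C_pack = 58.248 * 34.096 = 1986 Wh

1986 Wh


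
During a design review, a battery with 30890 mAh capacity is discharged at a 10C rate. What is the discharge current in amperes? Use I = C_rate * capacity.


Convert: capacity = 30890 mAh = 30.89 Ah
At 10C: I = 10 * 30.89 Ah = 308.9 A

308.9 A


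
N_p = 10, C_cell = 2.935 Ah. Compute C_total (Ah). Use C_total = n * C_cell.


C_total = 10 * 2.935 = 29.35 Ah

29.35 Ah


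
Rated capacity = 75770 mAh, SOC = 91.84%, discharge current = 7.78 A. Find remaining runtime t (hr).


Convert: C_total = 75770 mAh = 75.77 Ah
Step 1: remaining = SOC/100 * C_total = 91.84/100 * 75.77 = 69.587 Ah
Step 2: t = remaining / I = 69.587 / 7.78 = 8.944 hr

8.944 hr


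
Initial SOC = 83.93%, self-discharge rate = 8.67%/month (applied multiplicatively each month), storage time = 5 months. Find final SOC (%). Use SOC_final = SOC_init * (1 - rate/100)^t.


decay = (1 - 8.67/100)^5 = 0.63543
SOC_final = 83.93 * 0.63543 = 53.33%

53.33%


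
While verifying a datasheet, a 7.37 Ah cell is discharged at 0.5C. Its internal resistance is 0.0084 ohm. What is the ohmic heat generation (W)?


Step 1: I = C_rate * capacity = 0.5 * 7.37 = 3.685 A
Step 2: Q = I^2 * R = 3.685^2 * 0.0084 = 13.579 * 0.0084 = 0.1141 W

0.1141 W


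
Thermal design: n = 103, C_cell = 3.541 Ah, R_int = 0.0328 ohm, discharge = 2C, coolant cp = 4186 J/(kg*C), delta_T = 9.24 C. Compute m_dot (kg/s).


Step 1: I = 2 * 3.541 = 7.082 A
Step 2: Q_cell = I^2 * R = 7.082^2 * 0.0328 = 1.6451 W
Step 3: Q_total = 103 * 1.6451 = 169.45 W
Step 4: m_dot = Q_total / (cp * dT) = 169.45 / (4186 * 9.24) = 0.004381 kg/s

0.004381 kg/s


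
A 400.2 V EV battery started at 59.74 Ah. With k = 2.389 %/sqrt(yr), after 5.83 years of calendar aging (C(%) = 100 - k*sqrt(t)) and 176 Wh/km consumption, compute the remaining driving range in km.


Step 1: capacity retention = 100 - 2.389 * sqrt(5.83) = 100 - 2.389 * 2.4145 = 94.232%
Step 2: C_now = 59.74 * 94.232/100 = 56.294 Ah
Step 3: E_pack = V * C_now = 400.2 * 56.294 = 22529 Wh
Step 4: range = E_pack / consumption = 22529 / 176 = 128.0 km

128.0 km


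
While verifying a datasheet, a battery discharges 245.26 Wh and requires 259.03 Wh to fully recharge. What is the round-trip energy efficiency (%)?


Round-trip efficiency = 245.26/259.03 * 100% = 94.68%

94.68%


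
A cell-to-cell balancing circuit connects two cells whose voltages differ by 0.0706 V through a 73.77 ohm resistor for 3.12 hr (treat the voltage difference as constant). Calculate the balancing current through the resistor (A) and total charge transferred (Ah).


I_bal = dV / R = 0.0706 / 73.77 = 9.5703e-04 A
Q = I_bal * t = 9.5703e-04 * 3.12 = 0.002986 Ah

I=9.5703e-04 A, Q=0.002986 Ah


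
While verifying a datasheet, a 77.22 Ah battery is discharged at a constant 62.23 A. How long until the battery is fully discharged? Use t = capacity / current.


Runtime = 77.22 Ah / 62.23 A = 1.241 hr

1.241 hr


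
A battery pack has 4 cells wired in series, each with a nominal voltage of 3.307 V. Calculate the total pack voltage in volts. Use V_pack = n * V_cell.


V_pack = n * V_cell = 4 * 3.307 = 13.228 V

13.228 V


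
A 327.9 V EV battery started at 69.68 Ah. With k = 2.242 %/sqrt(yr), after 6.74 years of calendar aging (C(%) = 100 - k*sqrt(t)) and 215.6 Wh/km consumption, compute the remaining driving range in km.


Step 1: capacity retention = 100 - 2.242 * sqrt(6.74) = 100 - 2.242 * 2.5962 = 94.179%
Step 2: C_now = 69.68 * 94.179/100 = 65.624 Ah
Step 3: E_pack = V * C_now = 327.9 * 65.624 = 21518 Wh
Step 4: range = E_pack / consumption = 21518 / 215.6 = 99.81 km

99.81 km


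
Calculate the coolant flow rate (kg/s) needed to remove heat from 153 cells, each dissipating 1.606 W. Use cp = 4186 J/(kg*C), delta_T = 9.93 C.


Q_total = 153 * 1.606 = 245.72 W
m_dot = Q_total / (cp * dT) = 245.72 / (4186 * 9.93) = 0.005911 kg/s

0.005911 kg/s


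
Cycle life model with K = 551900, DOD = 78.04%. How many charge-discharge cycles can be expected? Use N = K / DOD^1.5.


DOD^1.5 = 689.41
N = K / DOD^1.5 = 551900 / 689.41 = 800.5

800.5 cycles


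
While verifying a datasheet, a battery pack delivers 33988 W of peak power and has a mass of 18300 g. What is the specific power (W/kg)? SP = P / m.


Convert: m = 18300 g = 18.3 kg
SP = P / m = 33988 / 18.3 = 1857 W/kg

1857 W/kg


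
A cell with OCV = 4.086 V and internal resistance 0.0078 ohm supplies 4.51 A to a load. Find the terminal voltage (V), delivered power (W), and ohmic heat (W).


Step 1: V_terminal = OCV - I*R = 4.086 - 4.51 * 0.0078 = 4.0508 V
Step 2: P_out = V_terminal * I = 4.0508 * 4.51 = 18.27 W
Step 3: Q = I^2 * R = 4.51^2 * 0.0078 = 0.1587 W

V=4.0508 V, P=18.27 W, Q=0.1587 W


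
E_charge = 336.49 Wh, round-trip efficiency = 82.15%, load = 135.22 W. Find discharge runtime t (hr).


Step 1: E_discharge = eta/100 * E_charge = 82.15/100 * 336.49 = 276.43 Wh
Step 2: t = E_discharge / P = 276.43 / 135.22 = 2.044 hr

2.044 hr


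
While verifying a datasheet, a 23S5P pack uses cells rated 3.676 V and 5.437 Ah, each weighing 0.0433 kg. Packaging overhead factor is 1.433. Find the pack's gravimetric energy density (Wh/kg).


Step 1: V_pack = 23 * 3.676 = 84.548 V
Step 2: C_pack = 5 * 5.437 = 27.185 Ah
Step 3: E_pack = V_pack * C_pack = 84.548 * 27.185 = 2298.4 Wh
Step 4: m_pack = 23 * 5 * 0.0433 * 1.433 = 7.1356 kg
Step 5: ED = E_pack / m_pack = 2298.4 / 7.1356 = 322.1 Wh/kg

322.1 Wh/kg


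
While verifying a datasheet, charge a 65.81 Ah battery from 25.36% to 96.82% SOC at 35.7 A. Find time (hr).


Step 1: dSOC = 96.82% - 25.36% = 71.46%
Step 2: delta_Ah = 65.81 * 71.46 / 100 = 47.028 Ah
Step 3: t = 47.028 / 35.7 = 1.317 hr

1.317 hr


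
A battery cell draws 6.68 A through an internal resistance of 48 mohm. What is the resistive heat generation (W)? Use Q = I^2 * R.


Convert: R = 48 mohm = 0.048 ohm
Q = I^2 * R = 6.68^2 * 0.048 = 2.142 W

2.142 W


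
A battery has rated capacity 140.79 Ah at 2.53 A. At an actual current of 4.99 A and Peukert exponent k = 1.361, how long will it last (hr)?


t_rated = C / I_rated = 140.79 / 2.53 = 55.648 hr
(I_rated/I)^k = (0.50701)^1.361 = 0.39676
t = t_rated * (I_rated/I)^k = 55.648 * 0.39676 = 22.08 hr

22.08 hr


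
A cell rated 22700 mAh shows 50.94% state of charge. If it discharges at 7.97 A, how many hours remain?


Convert: C_total = 22700 mAh = 22.7 Ah
Step 1: remaining = SOC/100 * C_total = 50.94/100 * 22.7 = 11.563 Ah
Step 2: t = remaining / I = 11.563 / 7.97 = 1.451 hr

1.451 hr


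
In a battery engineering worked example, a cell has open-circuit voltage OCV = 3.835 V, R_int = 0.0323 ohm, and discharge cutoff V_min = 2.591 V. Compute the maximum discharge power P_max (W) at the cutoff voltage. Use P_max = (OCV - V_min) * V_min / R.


P_max = (OCV - V_min) * V_min / R = (3.835 - 2.591) * 2.591 / 0.0323 = 1.244 * 2.591 / 0.0323 = 99.79 W

99.79 W


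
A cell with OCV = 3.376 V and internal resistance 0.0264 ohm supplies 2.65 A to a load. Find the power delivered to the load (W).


Step 1: V_terminal = OCV - I*R = 3.376 - 2.65 * 0.0264 = 3.306 V
Step 2: P_out = V_terminal * I = 3.306 * 2.65 = 8.761 W

8.761 W


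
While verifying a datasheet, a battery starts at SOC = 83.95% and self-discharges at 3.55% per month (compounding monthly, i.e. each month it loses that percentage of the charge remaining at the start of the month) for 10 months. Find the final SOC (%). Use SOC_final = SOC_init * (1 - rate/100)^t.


Monthly retention factor = 1 - 3.55/100 = 0.9645
Over 10 months: factor^10 = 0.69666
SOC_final = 83.95 * 0.69666 = 58.48%

58.48%


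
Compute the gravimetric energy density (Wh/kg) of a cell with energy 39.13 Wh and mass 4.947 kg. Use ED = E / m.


ED = E / m = 39.13 / 4.947 = 7.910 Wh/kg

7.910 Wh/kg


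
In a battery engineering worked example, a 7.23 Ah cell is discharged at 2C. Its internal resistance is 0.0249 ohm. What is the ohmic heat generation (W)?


Step 1: I = C_rate * capacity = 2 * 7.23 = 14.46 A
Step 2: Q = I^2 * R = 14.46^2 * 0.0249 = 209.09 * 0.0249 = 5.206 W

5.206 W


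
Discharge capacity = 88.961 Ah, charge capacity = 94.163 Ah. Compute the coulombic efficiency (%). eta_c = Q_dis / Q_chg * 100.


Coulombic efficiency = 88.961/94.163 * 100% = 94.48%

94.48%


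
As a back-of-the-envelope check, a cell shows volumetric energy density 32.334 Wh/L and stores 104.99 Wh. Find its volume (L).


V = E / ED = 104.99 / 32.334 = 3.247 L

3.247 L


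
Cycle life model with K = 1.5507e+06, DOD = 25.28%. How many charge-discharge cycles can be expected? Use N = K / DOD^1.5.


Step 1: DOD^1.5 = 25.28^1.5 = 127.11
Step 2: N = 1.5507e+06 / 127.11 = 12200 cycles

12200 cycles


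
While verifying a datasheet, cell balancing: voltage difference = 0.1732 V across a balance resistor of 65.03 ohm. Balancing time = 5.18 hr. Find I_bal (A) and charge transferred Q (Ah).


I_bal = dV / R = 0.1732 / 65.03 = 0.0026634 A
Q = I_bal * t = 0.0026634 * 5.18 = 0.01380 Ah

I=0.0026634 A, Q=0.01380 Ah


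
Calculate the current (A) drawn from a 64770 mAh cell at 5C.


Convert: capacity = 64770 mAh = 64.77 Ah
I = C_rate * capacity = 5 * 64.77 = 323.85 A

323.85 A


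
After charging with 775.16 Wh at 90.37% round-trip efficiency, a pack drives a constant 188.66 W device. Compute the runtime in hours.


Step 1: E_discharge = eta/100 * E_charge = 90.37/100 * 775.16 = 700.51 Wh
Step 2: t = E_discharge / P = 700.51 / 188.66 = 3.713 hr

3.713 hr


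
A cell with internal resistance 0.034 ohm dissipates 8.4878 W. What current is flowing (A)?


I = sqrt(Q / R) = sqrt(8.4878 / 0.034) = sqrt(249.64) = 15.80 A

15.80 A


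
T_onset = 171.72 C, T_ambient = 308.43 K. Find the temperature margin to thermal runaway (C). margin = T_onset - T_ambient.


Convert: T_ambient = 308.43 K = 35.28 C
margin = 171.72 - 35.28 = 136.44 C

136.44 C


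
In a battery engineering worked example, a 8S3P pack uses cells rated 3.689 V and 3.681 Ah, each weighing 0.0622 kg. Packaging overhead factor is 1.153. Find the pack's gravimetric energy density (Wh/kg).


Step 1: V_pack = 8 * 3.689 = 29.512 V
Step 2: C_pack = 3 * 3.681 = 11.043 Ah
Step 3: E_pack = V_pack * C_pack = 29.512 * 11.043 = 325.9 Wh
Step 4: m_pack = 8 * 3 * 0.0622 * 1.153 = 1.7212 kg
Step 5: ED = E_pack / m_pack = 325.9 / 1.7212 = 189.3 Wh/kg

189.3 Wh/kg


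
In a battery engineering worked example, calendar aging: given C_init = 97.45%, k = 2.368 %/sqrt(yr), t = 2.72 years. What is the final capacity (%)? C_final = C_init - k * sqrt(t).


Step 1: sqrt(2.72 yr) = 1.6492
Step 2: drop = 2.368 * 1.6492 = 3.9053
Step 3: C_final = 97.45 - 3.9053 = 93.54%

93.54%


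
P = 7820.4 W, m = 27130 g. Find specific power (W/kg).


Convert: m = 27130 g = 27.13 kg
Specific power = 7820.4 W / 27.13 kg = 288.3 W/kg

288.3 W/kg


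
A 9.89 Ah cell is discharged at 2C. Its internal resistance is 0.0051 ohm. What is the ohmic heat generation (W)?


Step 1: I = C_rate * capacity = 2 * 9.89 = 19.78 A
Step 2: Q = I^2 * R = 19.78^2 * 0.0051 = 391.25 * 0.0051 = 1.995 W

1.995 W


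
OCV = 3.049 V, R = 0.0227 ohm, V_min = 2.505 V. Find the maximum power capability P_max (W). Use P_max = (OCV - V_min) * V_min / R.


dV = OCV - V_min = 0.544 V (so I_max = dV / R)
P_max = dV * V_min / R = 0.544 * 2.505 / 0.0227 = 60.03 W

60.03 W


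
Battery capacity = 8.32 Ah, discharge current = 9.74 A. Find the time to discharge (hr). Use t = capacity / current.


Runtime = 8.32 Ah / 9.74 A = 0.8542 hr

0.8542 hr


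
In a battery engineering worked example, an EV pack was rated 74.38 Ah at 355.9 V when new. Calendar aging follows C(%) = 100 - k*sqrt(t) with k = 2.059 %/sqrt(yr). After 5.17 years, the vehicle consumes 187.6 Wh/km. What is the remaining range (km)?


Step 1: capacity retention = 100 - 2.059 * sqrt(5.17) = 100 - 2.059 * 2.2738 = 95.318%
Step 2: C_now = 74.38 * 95.318/100 = 70.898 Ah
Step 3: E_pack = V * C_now = 355.9 * 70.898 = 25233 Wh
Step 4: range = E_pack / consumption = 25233 / 187.6 = 134.5 km

134.5 km


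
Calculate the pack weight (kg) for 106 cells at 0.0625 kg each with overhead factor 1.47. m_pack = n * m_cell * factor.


m_pack = n * m_cell * overhead = 106 * 0.0625 * 1.47 = 9.739 kg

9.739 kg


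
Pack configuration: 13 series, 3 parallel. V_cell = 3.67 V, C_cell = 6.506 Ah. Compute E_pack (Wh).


V_pack = 13 * 3.67 = 47.71 V
C_pack = 3 * 6.506 = 19.518 Ah
E = V_pack * C_pack = 47.71 * 19.518 = 931.2 Wh

931.2 Wh


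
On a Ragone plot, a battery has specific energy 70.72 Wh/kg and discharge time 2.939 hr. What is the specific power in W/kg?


Specific power = 70.72 Wh/kg / 2.939 hr = 24.06 W/kg

24.06 W/kg


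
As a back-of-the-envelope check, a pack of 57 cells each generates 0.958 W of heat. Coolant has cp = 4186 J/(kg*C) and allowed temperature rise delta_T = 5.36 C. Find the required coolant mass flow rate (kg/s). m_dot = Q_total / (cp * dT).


Step 1: Total heat Q = 57 * 0.958 W = 54.606 W
Step 2: denom = cp * dT = 4186 * 5.36 = 22437
Step 3: m_dot = 54.606 / 22437 = 0.002434 kg/s

0.002434 kg/s


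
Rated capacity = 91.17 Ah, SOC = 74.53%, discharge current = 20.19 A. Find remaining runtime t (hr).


Step 1: remaining = SOC/100 * C_total = 74.53/100 * 91.17 = 67.949 Ah
Step 2: t = remaining / I = 67.949 / 20.19 = 3.365 hr

3.365 hr


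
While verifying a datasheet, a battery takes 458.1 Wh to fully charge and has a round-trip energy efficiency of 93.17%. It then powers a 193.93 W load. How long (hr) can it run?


Step 1: E_discharge = eta/100 * E_charge = 93.17/100 * 458.1 = 426.81 Wh
Step 2: t = E_discharge / P = 426.81 / 193.93 = 2.201 hr

2.201 hr


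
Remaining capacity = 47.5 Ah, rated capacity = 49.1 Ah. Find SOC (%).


SOC% = 47.5 / 49.1 * 100 = 96.74%

96.74%


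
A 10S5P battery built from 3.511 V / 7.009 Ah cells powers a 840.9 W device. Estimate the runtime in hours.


Step 1: E_pack = Ns * V_cell * Np * C_cell = 10 * 3.511 * 5 * 7.009 = 1230.4 Wh
Step 2: t = E_pack / P = 1230.4 / 840.9 = 1.463 hr

1.463 hr


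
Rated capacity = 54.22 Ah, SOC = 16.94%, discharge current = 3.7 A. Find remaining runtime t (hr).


Step 1: remaining = SOC/100 * C_total = 16.94/100 * 54.22 = 9.1849 Ah
Step 2: t = remaining / I = 9.1849 / 3.7 = 2.482 hr

2.482 hr


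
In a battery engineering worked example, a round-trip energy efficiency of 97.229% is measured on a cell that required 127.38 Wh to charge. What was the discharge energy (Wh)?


E_dis = eta/100 * E_chg = 97.229/100 * 127.38 = 123.9 Wh

123.9 Wh


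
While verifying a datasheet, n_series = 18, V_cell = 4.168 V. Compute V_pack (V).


V_pack = n * V_cell = 18 * 4.168 = 75.024 V

75.024 V


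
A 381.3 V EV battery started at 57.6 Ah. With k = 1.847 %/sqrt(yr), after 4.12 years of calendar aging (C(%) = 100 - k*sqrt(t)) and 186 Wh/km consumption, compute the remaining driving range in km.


Step 1: capacity retention = 100 - 1.847 * sqrt(4.12) = 100 - 1.847 * 2.0298 = 96.251%
Step 2: C_now = 57.6 * 96.251/100 = 55.441 Ah
Step 3: E_pack = V * C_now = 381.3 * 55.441 = 21140 Wh
Step 4: range = E_pack / consumption = 21140 / 186 = 113.7 km

113.7 km
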